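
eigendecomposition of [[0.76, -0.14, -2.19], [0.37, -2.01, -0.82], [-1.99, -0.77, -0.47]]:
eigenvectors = [[-0.78, -0.54, 0.45], [-0.18, 0.59, 0.62], [0.59, -0.6, 0.64]]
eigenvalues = [2.39, -1.51, -2.59]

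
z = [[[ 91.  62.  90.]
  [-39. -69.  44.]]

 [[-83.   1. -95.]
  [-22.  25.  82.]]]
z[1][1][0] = -22.0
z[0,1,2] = 44.0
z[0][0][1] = 62.0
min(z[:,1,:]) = -69.0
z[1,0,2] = -95.0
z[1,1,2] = 82.0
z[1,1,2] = 82.0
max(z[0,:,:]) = 91.0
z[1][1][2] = 82.0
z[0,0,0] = 91.0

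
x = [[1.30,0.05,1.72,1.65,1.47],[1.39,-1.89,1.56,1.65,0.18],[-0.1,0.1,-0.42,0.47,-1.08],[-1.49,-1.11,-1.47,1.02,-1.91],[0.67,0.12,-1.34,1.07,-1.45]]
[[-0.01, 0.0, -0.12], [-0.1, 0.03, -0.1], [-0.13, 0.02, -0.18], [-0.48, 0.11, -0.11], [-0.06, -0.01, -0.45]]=x @ [[0.18, -0.05, -0.13], [0.02, -0.01, -0.08], [-0.05, 0.02, 0.07], [-0.15, 0.03, -0.12], [0.06, -0.01, 0.09]]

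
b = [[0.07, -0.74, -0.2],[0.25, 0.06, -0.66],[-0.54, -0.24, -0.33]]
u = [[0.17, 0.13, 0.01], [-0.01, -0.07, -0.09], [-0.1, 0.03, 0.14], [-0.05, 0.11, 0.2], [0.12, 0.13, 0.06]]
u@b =[[0.04, -0.12, -0.12], [0.03, 0.02, 0.08], [-0.08, 0.04, -0.05], [-0.08, -0.0, -0.13], [0.01, -0.10, -0.13]]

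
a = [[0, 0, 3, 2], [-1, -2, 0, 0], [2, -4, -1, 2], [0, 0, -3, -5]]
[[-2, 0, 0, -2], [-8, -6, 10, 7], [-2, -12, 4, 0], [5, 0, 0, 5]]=a @[[4, 0, -4, -3], [2, 3, -3, -2], [0, 0, 0, 0], [-1, 0, 0, -1]]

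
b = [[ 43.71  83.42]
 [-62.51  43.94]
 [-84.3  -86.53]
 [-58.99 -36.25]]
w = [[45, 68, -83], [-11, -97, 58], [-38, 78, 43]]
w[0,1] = 68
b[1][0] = -62.51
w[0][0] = 45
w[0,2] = -83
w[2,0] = -38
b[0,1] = 83.42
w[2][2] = 43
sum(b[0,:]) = 127.13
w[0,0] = 45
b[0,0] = 43.71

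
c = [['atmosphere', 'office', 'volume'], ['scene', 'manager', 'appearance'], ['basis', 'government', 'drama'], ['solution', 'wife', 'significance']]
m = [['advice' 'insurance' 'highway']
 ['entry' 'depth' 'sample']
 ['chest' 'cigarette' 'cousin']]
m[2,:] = ['chest', 'cigarette', 'cousin']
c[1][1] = 'manager'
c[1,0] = 'scene'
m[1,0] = 'entry'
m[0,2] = 'highway'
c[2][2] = 'drama'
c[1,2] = 'appearance'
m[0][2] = 'highway'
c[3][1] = 'wife'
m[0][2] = 'highway'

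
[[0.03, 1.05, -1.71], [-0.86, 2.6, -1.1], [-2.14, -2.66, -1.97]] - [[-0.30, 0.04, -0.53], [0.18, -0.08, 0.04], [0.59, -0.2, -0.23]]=[[0.33, 1.01, -1.18], [-1.04, 2.68, -1.14], [-2.73, -2.46, -1.74]]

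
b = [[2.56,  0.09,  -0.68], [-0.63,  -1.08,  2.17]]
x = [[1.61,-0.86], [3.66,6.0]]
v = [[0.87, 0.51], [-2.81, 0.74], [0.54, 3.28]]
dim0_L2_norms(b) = [2.64, 1.08, 2.27]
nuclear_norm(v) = 6.39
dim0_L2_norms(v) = [2.99, 3.4]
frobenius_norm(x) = 7.26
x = b @ v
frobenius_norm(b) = 3.65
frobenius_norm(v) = 4.53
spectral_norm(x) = 7.03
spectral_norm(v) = 3.40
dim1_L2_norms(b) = [2.65, 2.5]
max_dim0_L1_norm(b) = 3.19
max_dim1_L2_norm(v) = 3.32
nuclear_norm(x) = 8.85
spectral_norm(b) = 3.14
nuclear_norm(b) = 4.99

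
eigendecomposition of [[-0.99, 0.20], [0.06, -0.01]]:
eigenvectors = [[-1.00, -0.2],[0.06, -0.98]]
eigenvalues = [-1.0, 0.0]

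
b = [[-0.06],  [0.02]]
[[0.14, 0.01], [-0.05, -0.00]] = b @ [[-2.34, -0.17]]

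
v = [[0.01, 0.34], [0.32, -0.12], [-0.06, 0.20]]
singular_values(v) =[0.44, 0.28]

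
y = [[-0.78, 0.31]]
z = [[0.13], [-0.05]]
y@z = [[-0.12]]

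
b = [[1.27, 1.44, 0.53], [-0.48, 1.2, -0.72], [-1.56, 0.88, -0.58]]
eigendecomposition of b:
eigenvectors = [[0.26+0.50j, (0.26-0.5j), (-0.8+0j)], [(-0.3-0.13j), (-0.3+0.13j), -0.22+0.00j], [(-0.76+0j), (-0.76-0j), 0.56+0.00j]]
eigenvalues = [(0.3+1.18j), (0.3-1.18j), (1.29+0j)]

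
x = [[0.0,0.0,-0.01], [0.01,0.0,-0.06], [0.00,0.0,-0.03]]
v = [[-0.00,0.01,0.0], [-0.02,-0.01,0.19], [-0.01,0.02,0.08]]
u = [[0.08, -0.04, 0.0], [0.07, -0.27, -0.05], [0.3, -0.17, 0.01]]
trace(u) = -0.18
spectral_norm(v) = 0.21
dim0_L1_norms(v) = [0.03, 0.04, 0.27]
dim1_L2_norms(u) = [0.09, 0.28, 0.34]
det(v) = -0.00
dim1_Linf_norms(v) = [0.01, 0.19, 0.08]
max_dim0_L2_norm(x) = 0.07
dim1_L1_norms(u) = [0.12, 0.39, 0.48]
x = u @ v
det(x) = 0.00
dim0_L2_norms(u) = [0.32, 0.32, 0.05]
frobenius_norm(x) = 0.07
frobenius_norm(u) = 0.46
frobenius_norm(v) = 0.21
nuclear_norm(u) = 0.60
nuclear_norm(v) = 0.23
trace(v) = 0.07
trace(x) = -0.03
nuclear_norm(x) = 0.07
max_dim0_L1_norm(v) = 0.27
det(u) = -0.00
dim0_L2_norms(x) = [0.01, 0.0, 0.07]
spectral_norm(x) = 0.07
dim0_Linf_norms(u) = [0.3, 0.27, 0.05]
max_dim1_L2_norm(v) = 0.19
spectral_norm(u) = 0.42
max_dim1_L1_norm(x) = 0.07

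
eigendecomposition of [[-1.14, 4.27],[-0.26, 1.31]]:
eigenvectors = [[-0.99, -0.92], [-0.14, -0.4]]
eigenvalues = [-0.54, 0.71]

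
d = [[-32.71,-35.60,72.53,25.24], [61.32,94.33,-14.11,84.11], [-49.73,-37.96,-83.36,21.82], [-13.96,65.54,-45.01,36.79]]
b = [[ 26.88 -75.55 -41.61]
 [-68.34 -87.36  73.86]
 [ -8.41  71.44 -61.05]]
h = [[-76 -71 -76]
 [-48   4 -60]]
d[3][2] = -45.01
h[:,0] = [-76, -48]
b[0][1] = -75.55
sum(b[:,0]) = -49.870000000000005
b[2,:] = [-8.41, 71.44, -61.05]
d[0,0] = -32.71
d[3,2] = -45.01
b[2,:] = [-8.41, 71.44, -61.05]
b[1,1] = -87.36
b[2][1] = 71.44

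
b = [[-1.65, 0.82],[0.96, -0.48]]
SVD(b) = [[-0.86,0.50], [0.50,0.86]] @ diag([2.132344937575935, 0.0022510429318516306]) @ [[0.9, -0.45],[-0.45, -0.90]]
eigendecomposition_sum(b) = [[-1.65, 0.82], [0.96, -0.48]] + [[-0.00, -0.00], [-0.0, -0.00]]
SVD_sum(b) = [[-1.65, 0.82], [0.96, -0.48]] + [[-0.0, -0.0], [-0.0, -0.0]]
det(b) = 0.00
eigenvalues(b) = [-2.13, -0.0]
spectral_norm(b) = 2.13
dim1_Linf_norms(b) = [1.65, 0.96]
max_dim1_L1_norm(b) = 2.47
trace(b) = -2.13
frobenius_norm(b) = 2.13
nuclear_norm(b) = 2.13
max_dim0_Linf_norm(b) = 1.65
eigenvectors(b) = [[-0.86, -0.45], [0.5, -0.9]]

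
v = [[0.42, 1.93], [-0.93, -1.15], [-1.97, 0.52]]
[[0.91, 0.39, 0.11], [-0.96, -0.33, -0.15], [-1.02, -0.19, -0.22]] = v@[[0.61, 0.14, 0.12],[0.34, 0.17, 0.03]]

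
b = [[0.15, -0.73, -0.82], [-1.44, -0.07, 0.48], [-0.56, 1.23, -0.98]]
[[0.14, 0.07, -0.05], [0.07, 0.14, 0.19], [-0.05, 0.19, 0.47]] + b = [[0.29, -0.66, -0.87], [-1.37, 0.07, 0.67], [-0.61, 1.42, -0.51]]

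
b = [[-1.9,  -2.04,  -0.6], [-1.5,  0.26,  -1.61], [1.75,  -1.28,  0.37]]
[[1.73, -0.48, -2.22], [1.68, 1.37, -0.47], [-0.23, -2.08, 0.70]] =b@ [[-0.22, -0.55, 0.81], [-0.38, 0.81, 0.45], [-0.90, -0.21, -0.39]]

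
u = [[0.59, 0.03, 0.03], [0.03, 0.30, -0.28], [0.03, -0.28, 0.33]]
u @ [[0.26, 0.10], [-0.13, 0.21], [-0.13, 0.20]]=[[0.15, 0.07], [0.01, 0.01], [0.0, 0.01]]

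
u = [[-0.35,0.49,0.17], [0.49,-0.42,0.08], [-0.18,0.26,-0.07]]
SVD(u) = [[-0.65, -0.76, -0.02], [0.68, -0.59, 0.42], [-0.33, 0.26, 0.91]] @ diag([0.9311124804569577, 0.2151957258385608, 0.07759090357836093]) @ [[0.67, -0.74, -0.03], [-0.33, -0.26, -0.91], [0.67, 0.62, -0.42]]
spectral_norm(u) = 0.93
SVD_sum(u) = [[-0.4, 0.45, 0.02], [0.43, -0.47, -0.02], [-0.21, 0.23, 0.01]] + [[0.05,0.04,0.15], [0.04,0.03,0.12], [-0.02,-0.01,-0.05]] + [[-0.0, -0.00, 0.00],[0.02, 0.02, -0.01],[0.05, 0.04, -0.03]]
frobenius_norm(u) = 0.96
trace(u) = -0.84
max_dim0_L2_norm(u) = 0.7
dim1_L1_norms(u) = [1.01, 0.99, 0.51]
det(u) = 0.02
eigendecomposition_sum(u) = [[-0.38, 0.4, 0.04], [0.47, -0.50, -0.05], [-0.24, 0.26, 0.03]] + [[0.05, 0.08, 0.07],  [0.05, 0.07, 0.06],  [0.01, 0.02, 0.02]] + [[-0.02, 0.01, 0.06], [-0.03, 0.01, 0.07], [0.05, -0.02, -0.12]]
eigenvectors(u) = [[0.58,-0.73,-0.4], [-0.72,-0.66,-0.46], [0.37,-0.19,0.79]]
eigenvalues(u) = [-0.85, 0.14, -0.13]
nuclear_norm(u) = 1.22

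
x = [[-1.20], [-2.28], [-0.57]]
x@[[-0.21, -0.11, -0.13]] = [[0.25, 0.13, 0.16],[0.48, 0.25, 0.3],[0.12, 0.06, 0.07]]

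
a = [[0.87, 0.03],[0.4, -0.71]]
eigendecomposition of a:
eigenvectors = [[0.97, -0.02], [0.24, 1.0]]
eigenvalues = [0.88, -0.72]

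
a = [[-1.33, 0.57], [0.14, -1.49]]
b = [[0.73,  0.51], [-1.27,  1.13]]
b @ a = [[-0.9, -0.34],[1.85, -2.41]]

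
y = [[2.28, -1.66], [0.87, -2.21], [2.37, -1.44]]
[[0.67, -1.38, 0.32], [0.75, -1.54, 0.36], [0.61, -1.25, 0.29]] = y @ [[0.07, -0.14, 0.03], [-0.31, 0.64, -0.15]]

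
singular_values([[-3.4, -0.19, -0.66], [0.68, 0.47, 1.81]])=[3.66, 1.61]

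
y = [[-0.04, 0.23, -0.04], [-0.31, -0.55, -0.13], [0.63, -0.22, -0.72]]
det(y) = -0.101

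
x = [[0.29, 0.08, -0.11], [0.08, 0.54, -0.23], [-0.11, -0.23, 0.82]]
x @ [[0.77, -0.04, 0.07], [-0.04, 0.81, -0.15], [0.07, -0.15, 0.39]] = [[0.21, 0.07, -0.03], [0.02, 0.47, -0.17], [-0.02, -0.3, 0.35]]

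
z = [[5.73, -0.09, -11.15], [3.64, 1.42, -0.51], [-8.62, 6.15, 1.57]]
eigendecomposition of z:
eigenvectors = [[0.63, -0.82, 0.56], [-0.21, -0.3, 0.82], [0.75, 0.49, 0.09]]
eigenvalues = [-7.47, 12.33, 3.86]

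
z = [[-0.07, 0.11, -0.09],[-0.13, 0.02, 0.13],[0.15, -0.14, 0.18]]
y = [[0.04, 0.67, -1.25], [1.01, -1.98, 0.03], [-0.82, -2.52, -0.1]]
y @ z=[[-0.28, 0.19, -0.14], [0.19, 0.07, -0.34], [0.37, -0.13, -0.27]]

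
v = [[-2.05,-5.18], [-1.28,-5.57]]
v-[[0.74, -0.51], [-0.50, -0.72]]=[[-2.79, -4.67], [-0.78, -4.85]]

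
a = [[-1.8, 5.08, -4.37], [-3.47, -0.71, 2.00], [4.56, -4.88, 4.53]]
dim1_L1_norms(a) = [11.25, 6.18, 13.97]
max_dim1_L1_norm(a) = 13.97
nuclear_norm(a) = 15.46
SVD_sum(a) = [[-2.97,4.56,-4.1], [0.07,-0.11,0.1], [3.48,-5.34,4.80]] + [[1.1, 0.23, -0.54],[-3.58, -0.76, 1.75],[1.02, 0.22, -0.5]] + [[0.07,0.29,0.27], [0.04,0.16,0.15], [0.06,0.24,0.23]]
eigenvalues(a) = [(0.65+5.99j), (0.65-5.99j), (0.72+0j)]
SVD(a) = [[-0.65, 0.28, 0.71], [0.02, -0.92, 0.39], [0.76, 0.26, 0.59]] @ diag([10.494368725862726, 4.4002432013608805, 0.5685814053516606]) @ [[0.44, -0.67, 0.60], [0.88, 0.19, -0.43], [0.18, 0.72, 0.67]]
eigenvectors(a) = [[(-0.54+0.24j), -0.54-0.24j, 0.13+0.00j], [(-0.02-0.52j), -0.02+0.52j, 0.68+0.00j], [(0.61+0j), 0.61-0.00j, (0.72+0j)]]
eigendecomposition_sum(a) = [[-0.94+2.77j,(2.52-0.44j),-2.22-0.09j], [-1.96-1.67j,(-0.46+2.21j),(0.8-1.79j)], [2.04-2.20j,(-2.55-0.64j),2.05+1.01j]] + [[(-0.94-2.77j), 2.52+0.44j, (-2.22+0.09j)],[-1.96+1.67j, -0.46-2.21j, 0.80+1.79j],[2.04+2.20j, (-2.55+0.64j), 2.05-1.01j]] + [[(0.09+0j), 0.04-0.00j, 0.08-0.00j],[(0.45+0j), (0.21-0j), (0.41-0j)],[(0.47+0j), (0.22-0j), 0.43-0.00j]]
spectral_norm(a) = 10.49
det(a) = 26.26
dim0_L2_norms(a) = [6.01, 7.08, 6.6]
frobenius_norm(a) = 11.39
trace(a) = 2.02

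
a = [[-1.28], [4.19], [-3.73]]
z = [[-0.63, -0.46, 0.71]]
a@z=[[0.81, 0.59, -0.91], [-2.64, -1.93, 2.97], [2.35, 1.72, -2.65]]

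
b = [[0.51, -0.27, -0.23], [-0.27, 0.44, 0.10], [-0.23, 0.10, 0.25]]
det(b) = 0.02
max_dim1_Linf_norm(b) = 0.51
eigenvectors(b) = [[-0.72, 0.60, -0.34],[0.58, 0.25, -0.78],[0.38, 0.76, 0.53]]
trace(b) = 1.20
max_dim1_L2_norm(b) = 0.62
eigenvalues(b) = [0.84, 0.1, 0.25]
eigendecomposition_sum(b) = [[0.44,-0.35,-0.23], [-0.35,0.28,0.18], [-0.23,0.18,0.12]] + [[0.04, 0.02, 0.05], [0.02, 0.01, 0.02], [0.05, 0.02, 0.06]] + [[0.03, 0.07, -0.05], [0.07, 0.15, -0.10], [-0.05, -0.1, 0.07]]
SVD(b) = [[-0.72,  -0.34,  0.60],[0.58,  -0.78,  0.25],[0.38,  0.53,  0.76]] @ diag([0.8446437908872912, 0.2526375897402468, 0.10271861937246209]) @ [[-0.72, 0.58, 0.38], [-0.34, -0.78, 0.53], [0.6, 0.25, 0.76]]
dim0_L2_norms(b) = [0.62, 0.53, 0.35]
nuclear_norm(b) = 1.20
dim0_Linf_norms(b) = [0.51, 0.44, 0.25]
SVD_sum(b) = [[0.44,-0.35,-0.23], [-0.35,0.28,0.18], [-0.23,0.18,0.12]] + [[0.03, 0.07, -0.05],[0.07, 0.15, -0.10],[-0.05, -0.1, 0.07]] + [[0.04, 0.02, 0.05],[0.02, 0.01, 0.02],[0.05, 0.02, 0.06]]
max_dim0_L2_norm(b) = 0.62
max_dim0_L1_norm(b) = 1.01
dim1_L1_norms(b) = [1.01, 0.81, 0.58]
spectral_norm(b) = 0.84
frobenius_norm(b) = 0.89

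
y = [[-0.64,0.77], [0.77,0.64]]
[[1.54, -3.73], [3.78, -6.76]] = y@[[1.92,-2.81], [3.59,-7.18]]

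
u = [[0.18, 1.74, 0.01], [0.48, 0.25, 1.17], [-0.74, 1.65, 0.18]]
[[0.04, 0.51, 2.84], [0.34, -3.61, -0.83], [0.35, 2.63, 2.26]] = u @ [[-0.26, -2.75, 0.26], [0.05, 0.59, 1.61], [0.39, -2.08, -1.16]]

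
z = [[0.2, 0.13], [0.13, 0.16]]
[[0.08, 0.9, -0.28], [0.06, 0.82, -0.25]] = z @ [[0.3,2.42,-0.88], [0.14,3.19,-0.83]]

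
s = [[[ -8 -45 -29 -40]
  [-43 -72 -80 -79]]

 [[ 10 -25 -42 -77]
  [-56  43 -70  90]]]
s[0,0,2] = -29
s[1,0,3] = -77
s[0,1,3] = -79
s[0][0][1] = -45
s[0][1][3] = -79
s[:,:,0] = [[-8, -43], [10, -56]]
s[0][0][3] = -40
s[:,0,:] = [[-8, -45, -29, -40], [10, -25, -42, -77]]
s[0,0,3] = -40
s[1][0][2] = -42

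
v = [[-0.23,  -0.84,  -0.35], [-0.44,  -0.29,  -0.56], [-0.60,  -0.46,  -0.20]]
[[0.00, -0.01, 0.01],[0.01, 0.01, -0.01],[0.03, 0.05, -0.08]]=v @ [[-0.07, -0.12, 0.18], [0.00, 0.01, -0.01], [0.04, 0.07, -0.11]]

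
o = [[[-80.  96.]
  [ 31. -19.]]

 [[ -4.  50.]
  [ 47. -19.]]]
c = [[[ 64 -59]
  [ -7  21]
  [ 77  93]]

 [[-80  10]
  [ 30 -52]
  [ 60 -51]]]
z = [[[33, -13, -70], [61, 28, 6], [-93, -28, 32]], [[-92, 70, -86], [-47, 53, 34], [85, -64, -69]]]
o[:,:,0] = [[-80.0, 31.0], [-4.0, 47.0]]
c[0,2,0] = 77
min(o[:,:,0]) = -80.0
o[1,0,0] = -4.0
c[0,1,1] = 21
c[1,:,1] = [10, -52, -51]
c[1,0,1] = 10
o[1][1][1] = -19.0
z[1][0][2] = -86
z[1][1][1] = 53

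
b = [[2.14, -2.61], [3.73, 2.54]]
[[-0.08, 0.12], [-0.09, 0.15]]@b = [[0.28, 0.51], [0.37, 0.62]]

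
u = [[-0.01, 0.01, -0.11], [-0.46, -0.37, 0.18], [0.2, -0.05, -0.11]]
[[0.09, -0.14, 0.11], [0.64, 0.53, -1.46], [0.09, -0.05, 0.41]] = u@[[-0.47,0.12,1.77], [-1.61,-1.02,1.21], [-0.96,1.16,-1.09]]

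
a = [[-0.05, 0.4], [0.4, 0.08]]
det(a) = -0.16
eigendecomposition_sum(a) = [[-0.23, 0.19],  [0.19, -0.16]] + [[0.18, 0.21],[0.21, 0.24]]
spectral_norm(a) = 0.42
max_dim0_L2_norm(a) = 0.41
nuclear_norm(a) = 0.81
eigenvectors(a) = [[-0.76,-0.65], [0.65,-0.76]]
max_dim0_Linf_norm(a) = 0.4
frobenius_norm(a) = 0.57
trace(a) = 0.03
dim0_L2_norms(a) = [0.4, 0.41]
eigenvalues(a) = [-0.39, 0.42]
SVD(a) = [[0.65, 0.76], [0.76, -0.65]] @ diag([0.42024683835904264, 0.39024683835904256]) @ [[0.65,0.76], [-0.76,0.65]]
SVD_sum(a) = [[0.18, 0.21], [0.21, 0.24]] + [[-0.23,0.19], [0.19,-0.16]]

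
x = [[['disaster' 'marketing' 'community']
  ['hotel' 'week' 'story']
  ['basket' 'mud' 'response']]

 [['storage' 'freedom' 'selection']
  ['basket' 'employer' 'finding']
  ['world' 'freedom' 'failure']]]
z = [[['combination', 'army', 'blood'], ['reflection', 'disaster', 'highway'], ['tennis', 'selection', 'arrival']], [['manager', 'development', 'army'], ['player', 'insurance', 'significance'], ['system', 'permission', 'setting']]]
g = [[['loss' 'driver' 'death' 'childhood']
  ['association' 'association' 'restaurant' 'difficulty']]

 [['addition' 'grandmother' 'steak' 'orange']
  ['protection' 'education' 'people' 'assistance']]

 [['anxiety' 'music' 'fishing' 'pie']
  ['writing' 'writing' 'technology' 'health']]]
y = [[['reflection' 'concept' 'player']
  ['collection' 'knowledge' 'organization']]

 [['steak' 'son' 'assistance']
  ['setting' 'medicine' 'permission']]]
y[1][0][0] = 'steak'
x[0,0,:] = ['disaster', 'marketing', 'community']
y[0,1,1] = 'knowledge'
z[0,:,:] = [['combination', 'army', 'blood'], ['reflection', 'disaster', 'highway'], ['tennis', 'selection', 'arrival']]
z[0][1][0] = 'reflection'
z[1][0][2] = 'army'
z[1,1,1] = 'insurance'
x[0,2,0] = 'basket'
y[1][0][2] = 'assistance'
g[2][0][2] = 'fishing'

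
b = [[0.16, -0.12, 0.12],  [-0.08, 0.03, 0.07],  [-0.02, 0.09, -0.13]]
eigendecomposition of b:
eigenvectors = [[-0.86, 0.37, -0.44],  [0.48, 0.83, -0.45],  [0.18, 0.42, 0.78]]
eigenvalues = [0.2, 0.03, -0.17]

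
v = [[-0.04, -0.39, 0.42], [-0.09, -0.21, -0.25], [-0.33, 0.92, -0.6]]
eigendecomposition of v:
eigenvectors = [[0.93+0.00j, 0.41+0.36j, (0.41-0.36j)], [(0.23+0j), (-0.11-0.3j), (-0.11+0.3j)], [-0.28+0.00j, -0.78+0.00j, -0.78-0.00j]]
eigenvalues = [(-0.26+0j), (-0.29+0.5j), (-0.29-0.5j)]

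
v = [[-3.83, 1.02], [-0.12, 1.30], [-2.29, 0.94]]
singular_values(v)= [4.69, 1.23]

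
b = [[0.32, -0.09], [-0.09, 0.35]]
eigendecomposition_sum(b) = [[0.14, 0.12],[0.12, 0.1]] + [[0.18, -0.21], [-0.21, 0.25]]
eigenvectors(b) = [[-0.76, 0.65], [-0.65, -0.76]]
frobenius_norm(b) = 0.49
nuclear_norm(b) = 0.67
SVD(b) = [[-0.65, 0.76], [0.76, 0.65]] @ diag([0.42624143795447333, 0.24375856204552668]) @ [[-0.65,0.76], [0.76,0.65]]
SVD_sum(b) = [[0.18,  -0.21], [-0.21,  0.25]] + [[0.14,0.12], [0.12,0.1]]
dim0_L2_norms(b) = [0.33, 0.36]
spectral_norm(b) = 0.43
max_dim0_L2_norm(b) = 0.36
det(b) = 0.10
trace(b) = 0.67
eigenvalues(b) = [0.24, 0.43]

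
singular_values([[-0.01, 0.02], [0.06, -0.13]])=[0.14, 0.0]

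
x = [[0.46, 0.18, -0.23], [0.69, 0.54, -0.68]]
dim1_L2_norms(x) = [0.54, 1.11]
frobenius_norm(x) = 1.24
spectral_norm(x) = 1.23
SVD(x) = [[-0.43, -0.90], [-0.9, 0.43]] @ diag([1.2251116309425845, 0.1615595609340431]) @ [[-0.67, -0.46, 0.58], [-0.74, 0.43, -0.52]]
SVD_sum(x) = [[0.35,0.24,-0.31], [0.74,0.51,-0.64]] + [[0.11, -0.06, 0.08], [-0.05, 0.03, -0.04]]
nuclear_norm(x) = 1.39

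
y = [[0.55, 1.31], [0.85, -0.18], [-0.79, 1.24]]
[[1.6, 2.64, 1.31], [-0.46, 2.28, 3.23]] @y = [[2.09, 3.25],[-0.87, 2.99]]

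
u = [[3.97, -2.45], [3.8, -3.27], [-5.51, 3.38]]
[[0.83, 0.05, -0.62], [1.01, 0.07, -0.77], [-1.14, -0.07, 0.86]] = u @ [[0.06, 0.0, -0.04],[-0.24, -0.02, 0.19]]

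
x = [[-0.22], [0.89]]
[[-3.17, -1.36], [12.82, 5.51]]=x @[[14.4, 6.19]]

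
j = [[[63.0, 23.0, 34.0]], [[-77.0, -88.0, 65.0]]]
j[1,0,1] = -88.0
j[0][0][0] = 63.0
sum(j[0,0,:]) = 120.0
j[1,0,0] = -77.0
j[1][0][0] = -77.0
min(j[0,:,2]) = 34.0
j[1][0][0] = -77.0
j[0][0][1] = 23.0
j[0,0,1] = 23.0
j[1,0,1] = -88.0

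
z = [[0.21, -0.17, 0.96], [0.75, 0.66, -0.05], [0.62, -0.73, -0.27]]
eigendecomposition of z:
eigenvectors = [[0.57+0.00j,0.12+0.57j,0.12-0.57j], [-0.28+0.00j,(0.68+0j),(0.68-0j)], [(-0.77+0j),(-0.16+0.42j),(-0.16-0.42j)]]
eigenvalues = [(-1+0j), (0.8+0.6j), (0.8-0.6j)]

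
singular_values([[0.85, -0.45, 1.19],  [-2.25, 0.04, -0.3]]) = [2.54, 1.03]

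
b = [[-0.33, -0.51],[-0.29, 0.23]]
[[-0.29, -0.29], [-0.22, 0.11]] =b@[[0.8,0.05], [0.05,0.53]]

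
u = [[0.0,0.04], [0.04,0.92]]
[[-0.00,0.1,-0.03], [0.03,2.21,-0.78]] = u@ [[1.30, 0.57, -0.76], [-0.02, 2.38, -0.81]]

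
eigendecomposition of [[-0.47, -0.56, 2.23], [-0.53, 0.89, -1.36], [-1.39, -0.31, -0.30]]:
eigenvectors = [[(-0.7+0j), -0.70-0.00j, (0.27+0j)], [0.20-0.37j, (0.2+0.37j), -0.96+0.00j], [0.03-0.58j, (0.03+0.58j), (-0.07+0j)]]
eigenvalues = [(-0.41+1.56j), (-0.41-1.56j), (0.95+0j)]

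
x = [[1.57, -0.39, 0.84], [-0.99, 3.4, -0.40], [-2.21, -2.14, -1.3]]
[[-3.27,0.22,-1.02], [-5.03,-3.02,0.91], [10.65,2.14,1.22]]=x @ [[-2.14,  -0.56,  0.50], [-2.21,  -0.95,  0.17], [-0.92,  0.87,  -2.07]]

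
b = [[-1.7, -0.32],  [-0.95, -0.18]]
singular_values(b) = [1.98, 0.0]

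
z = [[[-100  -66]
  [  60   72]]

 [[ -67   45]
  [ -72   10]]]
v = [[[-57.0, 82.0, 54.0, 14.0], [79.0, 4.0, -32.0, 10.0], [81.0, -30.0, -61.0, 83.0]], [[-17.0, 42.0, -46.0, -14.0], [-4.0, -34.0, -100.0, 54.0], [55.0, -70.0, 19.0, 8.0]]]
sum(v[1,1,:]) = -84.0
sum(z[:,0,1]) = -21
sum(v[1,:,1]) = -62.0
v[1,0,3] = -14.0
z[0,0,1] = -66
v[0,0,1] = 82.0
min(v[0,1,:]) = -32.0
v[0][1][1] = 4.0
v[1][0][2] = -46.0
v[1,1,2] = -100.0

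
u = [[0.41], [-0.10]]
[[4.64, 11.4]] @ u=[[0.76]]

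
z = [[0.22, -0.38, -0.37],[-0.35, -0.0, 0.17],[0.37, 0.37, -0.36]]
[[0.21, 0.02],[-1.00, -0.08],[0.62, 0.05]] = z @ [[3.8, 0.32], [-0.24, -0.02], [1.94, 0.16]]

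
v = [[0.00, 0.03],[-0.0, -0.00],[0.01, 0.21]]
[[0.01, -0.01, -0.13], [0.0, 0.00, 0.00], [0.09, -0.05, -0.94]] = v@[[0.01, -0.01, -0.14],[0.43, -0.26, -4.49]]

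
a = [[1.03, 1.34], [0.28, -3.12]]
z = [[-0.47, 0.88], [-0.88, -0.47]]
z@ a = [[-0.24,-3.38], [-1.04,0.29]]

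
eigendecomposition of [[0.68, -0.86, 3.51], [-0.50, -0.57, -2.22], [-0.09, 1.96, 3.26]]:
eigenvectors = [[(0.88+0j), (0.82+0j), (0.82-0j)], [(0.43+0j), -0.39-0.07j, -0.39+0.07j], [(-0.2+0j), (0.21+0.36j), (0.21-0.36j)]]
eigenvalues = [(-0.55+0j), (1.96+1.59j), (1.96-1.59j)]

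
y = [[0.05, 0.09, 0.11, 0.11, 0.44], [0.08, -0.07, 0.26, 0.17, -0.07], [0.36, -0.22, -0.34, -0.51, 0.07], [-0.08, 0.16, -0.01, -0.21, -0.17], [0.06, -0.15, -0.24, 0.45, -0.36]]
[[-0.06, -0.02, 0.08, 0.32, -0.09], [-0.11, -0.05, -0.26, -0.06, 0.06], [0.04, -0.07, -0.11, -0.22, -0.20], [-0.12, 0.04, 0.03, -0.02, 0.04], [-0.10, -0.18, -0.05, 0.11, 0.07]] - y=[[-0.11, -0.11, -0.03, 0.21, -0.53], [-0.19, 0.02, -0.52, -0.23, 0.13], [-0.32, 0.15, 0.23, 0.29, -0.27], [-0.04, -0.12, 0.04, 0.19, 0.21], [-0.16, -0.03, 0.19, -0.34, 0.43]]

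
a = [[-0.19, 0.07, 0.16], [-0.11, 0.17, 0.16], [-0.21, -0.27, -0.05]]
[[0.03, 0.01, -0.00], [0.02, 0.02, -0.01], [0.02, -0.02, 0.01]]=a @ [[-0.07, 0.02, 0.01],[-0.03, 0.05, -0.05],[0.11, 0.07, 0.01]]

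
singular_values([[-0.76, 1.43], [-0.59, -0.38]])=[1.62, 0.7]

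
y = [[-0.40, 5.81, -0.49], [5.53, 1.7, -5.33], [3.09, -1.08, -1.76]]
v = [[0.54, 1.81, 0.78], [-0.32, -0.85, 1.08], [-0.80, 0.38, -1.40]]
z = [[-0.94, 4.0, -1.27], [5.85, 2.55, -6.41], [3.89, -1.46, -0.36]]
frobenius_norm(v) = 2.99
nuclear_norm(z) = 15.82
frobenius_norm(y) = 10.48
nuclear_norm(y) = 15.16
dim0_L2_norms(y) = [6.35, 6.15, 5.63]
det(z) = -58.21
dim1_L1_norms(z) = [6.21, 14.81, 5.71]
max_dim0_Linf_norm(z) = 6.41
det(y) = -30.14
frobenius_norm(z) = 10.85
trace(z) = 1.25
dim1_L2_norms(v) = [2.04, 1.41, 1.66]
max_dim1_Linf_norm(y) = 5.81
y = z + v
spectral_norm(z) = 9.47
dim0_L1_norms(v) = [1.66, 3.04, 3.26]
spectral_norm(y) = 8.57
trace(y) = -0.46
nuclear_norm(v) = 4.74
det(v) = -2.58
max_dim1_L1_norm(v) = 3.13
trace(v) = -1.71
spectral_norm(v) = 2.14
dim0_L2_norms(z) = [7.09, 4.96, 6.54]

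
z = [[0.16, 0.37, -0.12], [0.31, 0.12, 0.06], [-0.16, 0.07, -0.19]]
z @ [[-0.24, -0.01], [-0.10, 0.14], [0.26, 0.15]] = [[-0.11, 0.03],[-0.07, 0.02],[-0.02, -0.02]]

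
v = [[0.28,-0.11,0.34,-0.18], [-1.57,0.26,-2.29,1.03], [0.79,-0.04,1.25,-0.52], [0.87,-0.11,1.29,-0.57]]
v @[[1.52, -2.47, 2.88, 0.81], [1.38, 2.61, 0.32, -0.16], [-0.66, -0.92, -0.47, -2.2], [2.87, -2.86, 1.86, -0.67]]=[[-0.47,-0.78,0.28,-0.38], [2.44,3.72,-1.45,3.03], [-1.17,-1.72,0.71,-1.76], [-1.32,-1.99,0.80,-1.73]]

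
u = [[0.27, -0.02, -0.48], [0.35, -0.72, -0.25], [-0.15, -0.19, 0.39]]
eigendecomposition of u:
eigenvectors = [[-0.11,-0.85,-0.73], [-0.98,-0.25,-0.30], [-0.18,-0.46,0.61]]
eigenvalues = [-0.73, 0.01, 0.66]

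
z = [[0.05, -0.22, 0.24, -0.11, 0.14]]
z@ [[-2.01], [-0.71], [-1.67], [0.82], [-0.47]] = [[-0.5]]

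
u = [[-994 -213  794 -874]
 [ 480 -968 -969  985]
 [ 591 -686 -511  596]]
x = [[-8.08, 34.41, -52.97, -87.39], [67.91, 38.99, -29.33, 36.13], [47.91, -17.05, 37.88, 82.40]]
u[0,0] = -994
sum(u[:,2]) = -686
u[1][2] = -969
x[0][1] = 34.41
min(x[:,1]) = -17.05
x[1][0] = 67.91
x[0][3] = -87.39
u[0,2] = 794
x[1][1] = 38.99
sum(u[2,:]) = -10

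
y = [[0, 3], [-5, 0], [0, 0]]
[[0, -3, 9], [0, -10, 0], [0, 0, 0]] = y@ [[0, 2, 0], [0, -1, 3]]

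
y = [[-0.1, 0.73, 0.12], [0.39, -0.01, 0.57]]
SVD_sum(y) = [[0.0,0.68,0.25], [0.0,0.18,0.06]] + [[-0.10, 0.05, -0.13], [0.39, -0.19, 0.51]]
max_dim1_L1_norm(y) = 0.97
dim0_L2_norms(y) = [0.4, 0.73, 0.58]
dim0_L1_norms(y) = [0.49, 0.74, 0.69]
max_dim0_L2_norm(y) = 0.73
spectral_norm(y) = 0.75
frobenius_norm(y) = 1.02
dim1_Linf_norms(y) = [0.73, 0.57]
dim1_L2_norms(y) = [0.75, 0.69]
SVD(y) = [[-0.97, -0.25], [-0.25, 0.97]] @ diag([0.7503243827076218, 0.6865954563747318]) @ [[-0.00, -0.94, -0.34], [0.59, -0.28, 0.76]]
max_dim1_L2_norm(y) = 0.75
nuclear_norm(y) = 1.44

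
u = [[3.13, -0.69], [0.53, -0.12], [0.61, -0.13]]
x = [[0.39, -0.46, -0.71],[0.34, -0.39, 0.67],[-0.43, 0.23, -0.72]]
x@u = [[0.54, -0.12],[1.27, -0.27],[-1.66, 0.36]]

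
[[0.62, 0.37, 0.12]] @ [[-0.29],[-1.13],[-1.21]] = [[-0.74]]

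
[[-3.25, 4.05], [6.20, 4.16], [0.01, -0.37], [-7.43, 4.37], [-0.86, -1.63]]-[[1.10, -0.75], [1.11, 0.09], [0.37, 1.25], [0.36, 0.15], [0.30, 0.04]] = [[-4.35, 4.80], [5.09, 4.07], [-0.36, -1.62], [-7.79, 4.22], [-1.16, -1.67]]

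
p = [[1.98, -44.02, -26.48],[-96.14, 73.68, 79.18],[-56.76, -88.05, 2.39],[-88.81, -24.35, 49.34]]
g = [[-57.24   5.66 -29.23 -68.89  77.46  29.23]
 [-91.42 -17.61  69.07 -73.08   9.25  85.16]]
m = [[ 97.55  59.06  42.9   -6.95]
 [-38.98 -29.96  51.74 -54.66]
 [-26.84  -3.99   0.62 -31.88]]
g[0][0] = -57.24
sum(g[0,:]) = -43.00999999999999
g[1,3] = -73.08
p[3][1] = -24.35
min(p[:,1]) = -88.05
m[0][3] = -6.95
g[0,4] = 77.46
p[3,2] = 49.34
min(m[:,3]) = -54.66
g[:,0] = [-57.24, -91.42]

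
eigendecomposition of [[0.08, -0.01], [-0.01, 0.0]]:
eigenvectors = [[0.99, 0.12], [-0.12, 0.99]]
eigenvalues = [0.08, -0.0]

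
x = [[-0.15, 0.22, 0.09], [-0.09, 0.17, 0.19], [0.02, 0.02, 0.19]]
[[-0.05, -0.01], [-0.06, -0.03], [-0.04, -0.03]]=x @[[0.18, 0.22], [-0.01, 0.19], [-0.22, -0.22]]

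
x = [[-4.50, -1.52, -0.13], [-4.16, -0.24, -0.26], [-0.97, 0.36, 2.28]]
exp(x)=[[0.46, -0.59, -0.01],[-1.39, 1.91, -0.86],[-2.82, 2.57, 9.63]]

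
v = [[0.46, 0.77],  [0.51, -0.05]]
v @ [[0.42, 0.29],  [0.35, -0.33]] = [[0.46, -0.12], [0.2, 0.16]]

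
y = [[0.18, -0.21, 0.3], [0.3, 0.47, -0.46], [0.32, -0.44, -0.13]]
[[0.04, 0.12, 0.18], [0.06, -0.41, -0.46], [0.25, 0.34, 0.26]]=y @ [[0.28, -0.18, -0.13], [-0.29, -0.87, -0.73], [-0.24, -0.11, 0.18]]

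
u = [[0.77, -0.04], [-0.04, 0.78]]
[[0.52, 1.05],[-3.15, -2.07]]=u @ [[0.46,1.23], [-4.02,-2.59]]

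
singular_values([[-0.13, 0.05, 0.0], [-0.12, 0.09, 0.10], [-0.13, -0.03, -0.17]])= [0.23, 0.21, 0.0]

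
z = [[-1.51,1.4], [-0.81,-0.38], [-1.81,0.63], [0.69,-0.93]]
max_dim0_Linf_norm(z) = 1.81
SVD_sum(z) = [[-1.71,1.09], [-0.40,0.26], [-1.57,1.0], [0.91,-0.58]] + [[0.20, 0.31], [-0.41, -0.64], [-0.24, -0.37], [-0.22, -0.35]]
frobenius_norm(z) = 3.17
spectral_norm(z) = 3.00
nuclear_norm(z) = 4.03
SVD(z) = [[-0.68, 0.35], [-0.16, -0.73], [-0.62, -0.43], [0.36, -0.4]] @ diag([2.9968883890189435, 1.035982617500623]) @ [[0.84, -0.54],[0.54, 0.84]]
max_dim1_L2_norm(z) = 2.06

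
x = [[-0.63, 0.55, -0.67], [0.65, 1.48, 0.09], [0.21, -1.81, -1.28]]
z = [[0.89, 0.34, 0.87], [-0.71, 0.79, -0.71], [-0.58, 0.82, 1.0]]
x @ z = [[-0.56,-0.33,-1.61],[-0.52,1.46,-0.4],[2.21,-2.41,0.19]]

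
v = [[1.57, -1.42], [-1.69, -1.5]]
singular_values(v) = [2.32, 2.05]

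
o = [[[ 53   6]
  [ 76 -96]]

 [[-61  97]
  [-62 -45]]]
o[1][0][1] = 97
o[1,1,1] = -45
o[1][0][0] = -61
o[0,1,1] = -96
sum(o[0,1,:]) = -20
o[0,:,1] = [6, -96]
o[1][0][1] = 97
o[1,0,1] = 97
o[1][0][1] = 97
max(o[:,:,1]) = 97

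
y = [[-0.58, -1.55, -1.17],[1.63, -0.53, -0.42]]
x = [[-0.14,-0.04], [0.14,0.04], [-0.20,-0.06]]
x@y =[[0.02,  0.24,  0.18], [-0.02,  -0.24,  -0.18], [0.02,  0.34,  0.26]]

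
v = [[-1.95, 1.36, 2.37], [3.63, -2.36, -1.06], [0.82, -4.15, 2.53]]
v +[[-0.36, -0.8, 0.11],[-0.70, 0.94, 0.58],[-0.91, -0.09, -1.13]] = [[-2.31,0.56,2.48], [2.93,-1.42,-0.48], [-0.09,-4.24,1.40]]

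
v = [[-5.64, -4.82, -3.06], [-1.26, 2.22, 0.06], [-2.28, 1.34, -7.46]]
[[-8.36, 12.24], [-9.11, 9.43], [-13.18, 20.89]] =v @ [[3.23, -3.44], [-2.28, 2.33], [0.37, -1.33]]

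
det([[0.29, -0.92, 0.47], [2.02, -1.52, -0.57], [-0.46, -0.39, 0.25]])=-0.650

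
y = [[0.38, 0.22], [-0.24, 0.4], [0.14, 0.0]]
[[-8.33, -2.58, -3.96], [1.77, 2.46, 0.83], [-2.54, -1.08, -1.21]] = y@[[-18.17, -7.68, -8.62], [-6.47, 1.53, -3.1]]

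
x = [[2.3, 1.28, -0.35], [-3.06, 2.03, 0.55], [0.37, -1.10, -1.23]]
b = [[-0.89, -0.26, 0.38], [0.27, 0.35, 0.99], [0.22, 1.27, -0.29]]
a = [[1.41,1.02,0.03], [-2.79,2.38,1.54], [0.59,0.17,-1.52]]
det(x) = -9.82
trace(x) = 3.10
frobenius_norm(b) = 1.98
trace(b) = -0.83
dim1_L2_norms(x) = [2.66, 3.71, 1.69]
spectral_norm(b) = 1.46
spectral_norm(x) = 4.13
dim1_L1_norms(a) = [2.46, 6.71, 2.28]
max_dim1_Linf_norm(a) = 2.79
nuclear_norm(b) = 3.33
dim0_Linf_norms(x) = [3.06, 2.03, 1.23]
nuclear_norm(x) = 7.51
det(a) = -8.93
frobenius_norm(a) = 4.64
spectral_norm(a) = 4.11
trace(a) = 2.27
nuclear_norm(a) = 7.11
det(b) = 1.23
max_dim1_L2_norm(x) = 3.71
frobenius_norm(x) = 4.87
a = b + x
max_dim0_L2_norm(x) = 3.85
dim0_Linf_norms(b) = [0.89, 1.27, 0.99]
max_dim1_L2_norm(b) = 1.32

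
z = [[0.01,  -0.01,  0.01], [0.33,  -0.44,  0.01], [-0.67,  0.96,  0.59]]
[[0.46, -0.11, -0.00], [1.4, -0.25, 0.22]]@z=[[-0.03, 0.04, 0.00], [-0.22, 0.31, 0.14]]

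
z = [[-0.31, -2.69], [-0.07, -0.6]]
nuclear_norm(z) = 2.78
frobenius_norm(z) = 2.77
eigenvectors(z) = [[0.99,0.98],[-0.12,0.22]]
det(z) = -0.00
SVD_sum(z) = [[-0.31,-2.69], [-0.07,-0.60]] + [[0.0, -0.00], [-0.0, 0.00]]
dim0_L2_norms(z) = [0.32, 2.76]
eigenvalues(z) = [0.0, -0.91]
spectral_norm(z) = 2.77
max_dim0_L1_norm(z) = 3.29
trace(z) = -0.91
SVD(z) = [[-0.98,-0.22],[-0.22,0.98]] @ diag([2.7743646683030176, 0.000829018631284286]) @ [[0.11, 0.99], [-0.99, 0.11]]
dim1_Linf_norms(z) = [2.69, 0.6]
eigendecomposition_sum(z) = [[0.00, -0.01], [-0.0, 0.00]] + [[-0.31,-2.68], [-0.07,-0.6]]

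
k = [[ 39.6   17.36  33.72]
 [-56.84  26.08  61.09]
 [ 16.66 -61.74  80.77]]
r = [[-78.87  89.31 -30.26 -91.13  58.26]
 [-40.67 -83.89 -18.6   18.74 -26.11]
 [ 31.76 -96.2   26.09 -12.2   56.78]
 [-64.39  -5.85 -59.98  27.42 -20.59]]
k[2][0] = 16.66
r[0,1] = 89.31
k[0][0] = 39.6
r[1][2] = -18.6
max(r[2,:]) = 56.78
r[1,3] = 18.74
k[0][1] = 17.36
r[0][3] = -91.13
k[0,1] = 17.36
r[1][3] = 18.74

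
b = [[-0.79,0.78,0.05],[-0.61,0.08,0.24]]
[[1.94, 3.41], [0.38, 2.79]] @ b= [[-3.61, 1.79, 0.92],[-2.00, 0.52, 0.69]]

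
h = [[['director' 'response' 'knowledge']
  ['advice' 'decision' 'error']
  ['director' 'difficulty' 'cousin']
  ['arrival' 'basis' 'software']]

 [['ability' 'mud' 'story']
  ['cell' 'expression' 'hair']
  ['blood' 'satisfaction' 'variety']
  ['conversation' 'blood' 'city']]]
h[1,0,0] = 'ability'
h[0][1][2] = 'error'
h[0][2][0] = 'director'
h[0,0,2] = 'knowledge'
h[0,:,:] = [['director', 'response', 'knowledge'], ['advice', 'decision', 'error'], ['director', 'difficulty', 'cousin'], ['arrival', 'basis', 'software']]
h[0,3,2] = 'software'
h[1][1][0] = 'cell'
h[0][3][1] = 'basis'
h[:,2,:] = [['director', 'difficulty', 'cousin'], ['blood', 'satisfaction', 'variety']]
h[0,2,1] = 'difficulty'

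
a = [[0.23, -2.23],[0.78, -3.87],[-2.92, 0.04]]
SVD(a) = [[-0.48, -0.15], [-0.86, -0.14], [0.2, -0.98]] @ diag([4.5903623854768485, 2.8403649712667733]) @ [[-0.29, 0.96], [0.96, 0.29]]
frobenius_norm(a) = 5.40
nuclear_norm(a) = 7.43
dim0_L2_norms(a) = [3.03, 4.47]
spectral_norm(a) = 4.59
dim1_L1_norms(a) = [2.46, 4.65, 2.96]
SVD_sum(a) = [[0.65, -2.1],[1.15, -3.76],[-0.26, 0.86]] + [[-0.42, -0.13], [-0.37, -0.11], [-2.66, -0.82]]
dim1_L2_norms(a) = [2.24, 3.95, 2.92]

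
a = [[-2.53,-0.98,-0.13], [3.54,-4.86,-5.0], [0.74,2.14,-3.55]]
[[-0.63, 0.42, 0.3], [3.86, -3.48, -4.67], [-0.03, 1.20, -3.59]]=a @ [[0.4,-0.37,-0.13], [-0.37,0.54,-0.09], [-0.13,-0.09,0.93]]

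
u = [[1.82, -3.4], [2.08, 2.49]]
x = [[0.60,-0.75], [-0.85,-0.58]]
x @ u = [[-0.47, -3.91], [-2.75, 1.45]]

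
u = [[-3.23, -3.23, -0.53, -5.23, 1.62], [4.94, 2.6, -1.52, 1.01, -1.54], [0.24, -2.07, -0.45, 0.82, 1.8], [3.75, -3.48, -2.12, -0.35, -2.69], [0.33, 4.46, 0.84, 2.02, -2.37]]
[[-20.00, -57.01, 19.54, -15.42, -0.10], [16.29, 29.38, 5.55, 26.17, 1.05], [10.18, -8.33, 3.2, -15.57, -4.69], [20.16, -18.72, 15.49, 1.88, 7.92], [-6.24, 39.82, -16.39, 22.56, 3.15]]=u@[[4.92, 3.01, 1.59, 2.91, 0.42], [-2.55, 5.78, -1.03, 4.40, -0.69], [1.39, 3.6, -3.56, 0.81, 1.66], [2.6, 5.16, -3.4, -2.47, -0.81], [1.23, 0.17, 1.04, -2.65, -2.67]]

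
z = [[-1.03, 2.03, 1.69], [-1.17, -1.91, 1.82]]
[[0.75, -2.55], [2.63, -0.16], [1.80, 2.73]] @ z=[[2.21, 6.39, -3.37], [-2.52, 5.64, 4.15], [-5.05, -1.56, 8.01]]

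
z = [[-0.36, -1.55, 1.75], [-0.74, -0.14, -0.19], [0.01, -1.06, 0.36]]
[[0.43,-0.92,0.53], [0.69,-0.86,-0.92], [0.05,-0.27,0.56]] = z @ [[-0.92, 1.14, 1.29], [-0.05, 0.24, -0.46], [0.01, -0.08, 0.16]]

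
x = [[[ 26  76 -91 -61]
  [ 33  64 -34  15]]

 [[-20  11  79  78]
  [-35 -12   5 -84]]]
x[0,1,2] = -34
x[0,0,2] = -91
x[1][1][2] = 5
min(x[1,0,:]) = -20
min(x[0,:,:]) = -91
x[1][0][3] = 78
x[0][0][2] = -91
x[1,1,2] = 5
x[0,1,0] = 33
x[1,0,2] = 79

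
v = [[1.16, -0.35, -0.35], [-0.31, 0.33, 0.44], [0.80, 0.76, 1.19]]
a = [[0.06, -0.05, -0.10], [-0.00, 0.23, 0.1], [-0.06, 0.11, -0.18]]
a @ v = [[0.01, -0.11, -0.16], [0.01, 0.15, 0.22], [-0.25, -0.08, -0.14]]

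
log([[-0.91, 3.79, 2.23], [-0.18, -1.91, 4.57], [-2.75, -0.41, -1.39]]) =[[(1.45+0.83j),0.86-1.11j,(1.56+1.1j)], [(-0.74-1.11j),(1.45+1.49j),0.96-1.48j], [-0.74+0.62j,(-0.66-0.83j),(1.26+0.82j)]]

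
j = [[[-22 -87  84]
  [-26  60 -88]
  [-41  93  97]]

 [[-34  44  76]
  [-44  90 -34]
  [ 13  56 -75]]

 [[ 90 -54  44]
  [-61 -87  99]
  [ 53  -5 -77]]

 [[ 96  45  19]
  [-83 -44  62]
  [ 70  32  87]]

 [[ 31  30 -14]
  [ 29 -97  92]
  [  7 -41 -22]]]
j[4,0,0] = 31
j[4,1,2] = 92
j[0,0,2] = 84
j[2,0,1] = -54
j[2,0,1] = -54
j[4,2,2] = -22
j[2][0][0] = 90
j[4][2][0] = 7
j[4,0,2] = -14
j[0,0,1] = -87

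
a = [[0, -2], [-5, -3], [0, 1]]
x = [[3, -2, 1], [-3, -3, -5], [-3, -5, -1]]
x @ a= [[10, 1], [15, 10], [25, 20]]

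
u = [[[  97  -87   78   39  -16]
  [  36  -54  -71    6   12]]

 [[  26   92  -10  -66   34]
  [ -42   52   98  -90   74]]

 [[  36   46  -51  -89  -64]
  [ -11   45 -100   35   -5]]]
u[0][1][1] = -54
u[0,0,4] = -16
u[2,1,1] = 45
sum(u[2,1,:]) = -36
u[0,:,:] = [[97, -87, 78, 39, -16], [36, -54, -71, 6, 12]]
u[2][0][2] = -51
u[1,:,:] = [[26, 92, -10, -66, 34], [-42, 52, 98, -90, 74]]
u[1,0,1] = 92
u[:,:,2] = [[78, -71], [-10, 98], [-51, -100]]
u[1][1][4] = 74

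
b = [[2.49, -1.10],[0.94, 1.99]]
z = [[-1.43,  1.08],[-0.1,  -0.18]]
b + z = [[1.06, -0.02], [0.84, 1.81]]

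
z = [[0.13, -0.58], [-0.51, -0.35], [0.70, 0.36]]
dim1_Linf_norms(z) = [0.58, 0.51, 0.7]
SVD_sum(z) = [[-0.20, -0.16], [-0.49, -0.38], [0.61, 0.48]] + [[0.33, -0.42],[-0.02, 0.03],[0.09, -0.12]]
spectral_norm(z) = 1.02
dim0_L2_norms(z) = [0.88, 0.77]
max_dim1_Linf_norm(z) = 0.7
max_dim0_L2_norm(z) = 0.88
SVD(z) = [[0.25, -0.96],[0.60, 0.07],[-0.76, -0.26]] @ diag([1.021711405594365, 0.5582166279128443]) @ [[-0.79, -0.61], [-0.61, 0.79]]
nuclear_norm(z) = 1.58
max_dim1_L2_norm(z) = 0.79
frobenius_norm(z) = 1.16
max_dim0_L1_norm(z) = 1.34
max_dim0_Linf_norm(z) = 0.7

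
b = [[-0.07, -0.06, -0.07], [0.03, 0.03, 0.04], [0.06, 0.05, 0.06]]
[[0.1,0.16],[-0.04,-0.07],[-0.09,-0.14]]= b @ [[-1.5, -1.52],  [-0.49, -1.40],  [0.45, 0.38]]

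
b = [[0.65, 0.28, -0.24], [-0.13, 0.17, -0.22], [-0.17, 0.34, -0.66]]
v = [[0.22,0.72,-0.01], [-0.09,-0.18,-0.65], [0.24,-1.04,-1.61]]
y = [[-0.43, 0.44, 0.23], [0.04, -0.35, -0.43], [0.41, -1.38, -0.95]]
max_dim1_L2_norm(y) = 1.72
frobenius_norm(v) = 2.18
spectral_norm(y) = 1.90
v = y + b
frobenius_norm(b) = 1.11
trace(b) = 0.16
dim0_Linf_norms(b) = [0.65, 0.34, 0.66]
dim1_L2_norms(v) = [0.75, 0.68, 1.93]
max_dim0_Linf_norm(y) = 1.38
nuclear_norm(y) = 2.34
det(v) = -0.30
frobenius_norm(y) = 1.93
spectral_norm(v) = 2.06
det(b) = -0.03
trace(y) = -1.73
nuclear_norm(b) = 1.61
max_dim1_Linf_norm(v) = 1.61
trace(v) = -1.57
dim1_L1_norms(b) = [1.17, 0.52, 1.17]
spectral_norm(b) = 0.87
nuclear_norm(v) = 2.96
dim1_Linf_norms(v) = [0.72, 0.65, 1.61]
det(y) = 0.07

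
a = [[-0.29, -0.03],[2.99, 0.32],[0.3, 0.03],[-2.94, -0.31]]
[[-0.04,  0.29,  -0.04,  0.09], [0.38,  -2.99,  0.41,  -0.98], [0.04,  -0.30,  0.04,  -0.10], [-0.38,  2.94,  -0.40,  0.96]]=a @ [[0.12,-0.99,0.06,-0.24], [0.08,-0.09,0.72,-0.81]]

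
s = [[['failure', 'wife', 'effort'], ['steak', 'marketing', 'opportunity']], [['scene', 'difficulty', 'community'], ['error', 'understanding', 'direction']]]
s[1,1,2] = 'direction'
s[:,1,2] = ['opportunity', 'direction']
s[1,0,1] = 'difficulty'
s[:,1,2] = ['opportunity', 'direction']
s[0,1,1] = 'marketing'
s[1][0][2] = 'community'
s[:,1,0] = ['steak', 'error']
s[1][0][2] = 'community'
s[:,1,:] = [['steak', 'marketing', 'opportunity'], ['error', 'understanding', 'direction']]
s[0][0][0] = 'failure'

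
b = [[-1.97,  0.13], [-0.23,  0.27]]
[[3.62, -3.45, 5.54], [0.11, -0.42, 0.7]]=b @ [[-1.92, 1.75, -2.8], [-1.24, -0.05, 0.21]]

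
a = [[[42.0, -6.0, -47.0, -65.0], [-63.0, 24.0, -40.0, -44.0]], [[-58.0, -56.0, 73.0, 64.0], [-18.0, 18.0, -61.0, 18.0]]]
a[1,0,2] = 73.0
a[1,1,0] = -18.0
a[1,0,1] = -56.0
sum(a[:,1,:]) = -166.0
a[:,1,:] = [[-63.0, 24.0, -40.0, -44.0], [-18.0, 18.0, -61.0, 18.0]]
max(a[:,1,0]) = -18.0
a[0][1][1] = 24.0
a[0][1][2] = -40.0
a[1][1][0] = -18.0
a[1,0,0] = -58.0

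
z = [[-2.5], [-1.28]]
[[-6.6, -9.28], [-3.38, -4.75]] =z@ [[2.64, 3.71]]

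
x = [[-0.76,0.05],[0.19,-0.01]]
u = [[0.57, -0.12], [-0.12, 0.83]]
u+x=[[-0.19, -0.07], [0.07, 0.82]]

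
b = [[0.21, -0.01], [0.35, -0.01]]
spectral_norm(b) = 0.41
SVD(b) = [[-0.51,-0.86], [-0.86,0.51]] @ diag([0.4083971701329058, 0.0034280355065741414]) @ [[-1.0, 0.03], [0.03, 1.00]]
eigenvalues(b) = [0.19, 0.01]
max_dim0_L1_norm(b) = 0.56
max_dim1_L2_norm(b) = 0.35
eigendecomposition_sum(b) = [[0.21, -0.01], [0.36, -0.02]] + [[-0.00, 0.0], [-0.01, 0.01]]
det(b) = 0.00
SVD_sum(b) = [[0.21, -0.01], [0.35, -0.01]] + [[-0.0, -0.0], [0.00, 0.00]]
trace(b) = 0.20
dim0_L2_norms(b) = [0.41, 0.01]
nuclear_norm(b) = 0.41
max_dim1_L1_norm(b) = 0.36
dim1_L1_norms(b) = [0.22, 0.36]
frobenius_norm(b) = 0.41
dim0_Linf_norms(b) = [0.35, 0.01]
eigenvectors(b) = [[0.50, 0.05],[0.87, 1.00]]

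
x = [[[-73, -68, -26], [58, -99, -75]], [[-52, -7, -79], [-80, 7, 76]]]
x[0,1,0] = 58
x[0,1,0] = 58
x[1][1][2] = 76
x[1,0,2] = -79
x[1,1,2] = 76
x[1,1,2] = 76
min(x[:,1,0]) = -80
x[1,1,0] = -80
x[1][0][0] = -52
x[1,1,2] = 76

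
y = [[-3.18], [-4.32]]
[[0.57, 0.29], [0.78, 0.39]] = y@[[-0.18, -0.09]]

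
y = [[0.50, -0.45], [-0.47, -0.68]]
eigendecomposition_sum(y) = [[0.59, -0.2], [-0.21, 0.07]] + [[-0.09,-0.25], [-0.26,-0.75]]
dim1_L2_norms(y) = [0.67, 0.83]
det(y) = -0.55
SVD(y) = [[0.27, 0.96], [0.96, -0.27]] @ diag([0.8386848559520977, 0.6575771531893494]) @ [[-0.38, -0.93], [0.93, -0.38]]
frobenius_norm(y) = 1.07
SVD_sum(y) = [[-0.09, -0.21],  [-0.3, -0.75]] + [[0.59, -0.24], [-0.17, 0.07]]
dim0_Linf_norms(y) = [0.5, 0.68]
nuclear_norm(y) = 1.50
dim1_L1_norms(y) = [0.95, 1.15]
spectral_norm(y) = 0.84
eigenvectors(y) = [[0.94,  0.32], [-0.33,  0.95]]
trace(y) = -0.18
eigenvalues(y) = [0.66, -0.84]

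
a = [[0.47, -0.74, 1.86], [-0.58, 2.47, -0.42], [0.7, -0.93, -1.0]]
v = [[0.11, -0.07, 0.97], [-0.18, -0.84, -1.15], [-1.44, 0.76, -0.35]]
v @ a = [[0.77, -1.16, -0.74], [-0.4, -0.87, 1.17], [-1.36, 3.27, -2.65]]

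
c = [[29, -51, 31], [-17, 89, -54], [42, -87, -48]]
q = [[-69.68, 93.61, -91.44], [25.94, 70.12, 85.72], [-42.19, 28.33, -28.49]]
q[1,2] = 85.72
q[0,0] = -69.68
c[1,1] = 89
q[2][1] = 28.33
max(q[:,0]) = 25.94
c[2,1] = -87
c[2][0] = 42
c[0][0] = 29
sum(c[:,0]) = 54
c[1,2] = -54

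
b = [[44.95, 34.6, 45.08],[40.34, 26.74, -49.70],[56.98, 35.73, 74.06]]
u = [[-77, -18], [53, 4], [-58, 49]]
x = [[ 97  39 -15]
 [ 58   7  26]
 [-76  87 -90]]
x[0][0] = 97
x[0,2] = -15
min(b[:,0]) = 40.34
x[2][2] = -90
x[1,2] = 26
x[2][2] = -90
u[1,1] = 4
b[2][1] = 35.73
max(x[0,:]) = 97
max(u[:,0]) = 53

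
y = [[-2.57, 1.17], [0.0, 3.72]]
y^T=[[-2.57, 0.0], [1.17, 3.72]]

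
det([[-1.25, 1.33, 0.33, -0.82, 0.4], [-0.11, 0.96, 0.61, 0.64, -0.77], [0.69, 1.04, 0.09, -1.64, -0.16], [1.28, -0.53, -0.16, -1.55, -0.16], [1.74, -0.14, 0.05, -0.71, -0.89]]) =0.138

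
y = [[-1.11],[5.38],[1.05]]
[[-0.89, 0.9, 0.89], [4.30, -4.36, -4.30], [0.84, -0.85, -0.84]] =y@[[0.8, -0.81, -0.80]]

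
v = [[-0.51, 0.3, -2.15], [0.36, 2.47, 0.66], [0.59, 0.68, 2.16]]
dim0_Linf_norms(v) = [0.59, 2.47, 2.16]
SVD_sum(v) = [[-0.45,-0.84,-1.55], [0.44,0.82,1.52], [0.57,1.06,1.96]] + [[-0.06, 1.14, -0.6], [-0.08, 1.65, -0.86], [0.02, -0.38, 0.20]] + [[-0.0, 0.0, 0.00],[0.0, -0.00, -0.0],[-0.00, 0.00, 0.0]]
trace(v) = 4.12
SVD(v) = [[-0.53, -0.56, 0.64], [0.52, -0.81, -0.28], [0.67, 0.19, 0.72]] @ diag([3.4363915838962273, 2.303478421589702, 0.00020832138807794]) @ [[0.25,0.46,0.85],  [0.05,-0.88,0.46],  [-0.97,0.08,0.24]]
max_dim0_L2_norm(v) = 3.12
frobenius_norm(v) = 4.14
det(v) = -0.00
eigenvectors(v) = [[0.97, 0.29, -0.77], [-0.08, -0.78, -0.12], [-0.24, -0.56, 0.63]]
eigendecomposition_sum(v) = [[-0.00, 0.00, -0.0],[0.0, -0.00, 0.0],[0.0, -0.00, 0.00]] + [[-0.15, -0.85, -0.35], [0.42, 2.29, 0.95], [0.30, 1.63, 0.68]] + [[-0.35, 1.15, -1.8], [-0.06, 0.18, -0.29], [0.29, -0.95, 1.48]]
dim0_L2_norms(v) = [0.86, 2.58, 3.12]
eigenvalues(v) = [-0.0, 2.81, 1.31]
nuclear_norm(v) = 5.74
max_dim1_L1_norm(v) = 3.49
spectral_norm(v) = 3.44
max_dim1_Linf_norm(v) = 2.47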